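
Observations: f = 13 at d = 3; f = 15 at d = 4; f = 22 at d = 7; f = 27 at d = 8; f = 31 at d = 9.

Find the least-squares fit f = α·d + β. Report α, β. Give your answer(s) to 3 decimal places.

With design matrix A, AᵀA = [[219, 31]; [31, 5]] and Aᵀf = [748, 108]ᵀ.
Eliminating β: 5·(row 1) − 31·(row 2) gives 134·α = 5·748 − 31·108 = 392, so α = 196/67.
Then β = (108 − 31·(196/67))/5 = 232/67.

α = 2.925, β = 3.463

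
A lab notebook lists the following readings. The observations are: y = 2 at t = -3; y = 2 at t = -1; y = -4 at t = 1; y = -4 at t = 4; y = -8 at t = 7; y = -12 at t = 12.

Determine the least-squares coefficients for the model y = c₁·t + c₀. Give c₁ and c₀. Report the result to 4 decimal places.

c₁ = -0.9652, c₀ = -0.7826

Entries of XᵀX: Σt·t = 220, Σt = 20, Σ1 = 6.
And Σt·y = -228, Σy = -24.
Normal equations: [[220, 20]; [20, 6]]·[c₁, c₀]ᵀ = [-228, -24]ᵀ.
Δ = 220·6 − 20² = 920.
c₁ = ((-228)·6 − 20·(-24))/920 = -111/115; c₀ = (220·(-24) − 20·(-228))/920 = -18/23.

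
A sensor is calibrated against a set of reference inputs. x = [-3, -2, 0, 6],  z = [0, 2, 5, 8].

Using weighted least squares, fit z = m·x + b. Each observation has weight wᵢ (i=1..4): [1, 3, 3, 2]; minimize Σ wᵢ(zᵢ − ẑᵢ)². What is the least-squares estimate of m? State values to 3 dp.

The normal system MᵀWM·[m, b]ᵀ = MᵀWz is [[93, 3]; [3, 9]]·[m, b]ᵀ = [84, 37]ᵀ.
Determinant 93·9 − 3² = 828.
m = (84·9 − 3·37)/828 = 215/276; b = (93·37 − 3·84)/828 = 1063/276.

m = 0.779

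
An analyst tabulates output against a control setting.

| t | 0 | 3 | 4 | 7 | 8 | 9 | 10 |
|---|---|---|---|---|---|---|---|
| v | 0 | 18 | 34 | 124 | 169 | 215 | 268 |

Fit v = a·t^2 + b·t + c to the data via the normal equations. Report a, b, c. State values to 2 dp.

a = 3.01, b = -3.21, c = -0.11

Forming AᵀA = [[23395, 2675, 319]; [2675, 319, 41]; [319, 41, 7]] and Aᵀv = [61813, 7025, 828]ᵀ gives AᵀA·[a, b, c]ᵀ = Aᵀv.
Inverting the 3×3 Gram matrix, [a, b, c]ᵀ = [168403/55926, -179743/55926, -3169/27963]ᵀ.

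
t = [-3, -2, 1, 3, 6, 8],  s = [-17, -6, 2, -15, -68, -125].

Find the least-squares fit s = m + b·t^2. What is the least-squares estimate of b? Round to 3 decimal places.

b = -1.988

Normal-equation sums: Σ1 = 6, Σt^2 = 123, Σt^2·t^2 = 5571.
Moment sums: Σs = -229, Σt^2·s = -10758.
XᵀX·[m, b]ᵀ = Xᵀs becomes [[6, 123]; [123, 5571]]·[m, b]ᵀ = [-229, -10758]ᵀ.
Eliminating b: 5571·(row 1) − 123·(row 2) gives 18297·m = 5571·(-229) − 123·(-10758) = 47475, so m = 5275/2033.
Then b = ((-10758) − 123·(5275/2033))/5571 = -12127/6099.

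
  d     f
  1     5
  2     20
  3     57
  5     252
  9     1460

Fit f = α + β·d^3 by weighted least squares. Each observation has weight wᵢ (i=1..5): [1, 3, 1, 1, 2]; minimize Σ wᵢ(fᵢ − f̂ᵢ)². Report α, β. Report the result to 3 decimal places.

α = 3.428, β = 1.998

Compute the Gram sums: Σwᵢ·1 = 8, Σwᵢ·d^3 = 1635, Σwᵢ·d^3·d^3 = 1079429.
For AᵀWf: Σwᵢ·f = 3294, Σwᵢ·d^3·f = 2162204.
Normal equations: [[8, 1635]; [1635, 1079429]]·[α, β]ᵀ = [3294, 2162204]ᵀ.
Eliminating β: 1079429·(row 1) − 1635·(row 2) gives 5962207·α = 1079429·3294 − 1635·2162204 = 20435586, so α = 20435586/5962207.
Then β = (2162204 − 1635·(20435586/5962207))/1079429 = 11911942/5962207.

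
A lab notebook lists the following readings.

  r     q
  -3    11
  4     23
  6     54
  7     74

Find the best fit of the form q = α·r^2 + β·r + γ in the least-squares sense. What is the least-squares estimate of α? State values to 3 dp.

α = 1.529

Entries of XᵀX: Σr^2·r^2 = 4034, Σr^2·r = 596, Σr^2 = 110, Σr·r = 110, Σr = 14, Σ1 = 4.
Right-hand side: Σr^2·q = 6037, Σr·q = 901, Σq = 162.
So XᵀX·[α, β, γ]ᵀ = Xᵀq: [[4034, 596, 110]; [596, 110, 14]; [110, 14, 4]]·[α, β, γ]ᵀ = [6037, 901, 162]ᵀ.
Inverting the 3×3 Gram matrix, [α, β, γ]ᵀ = [723/473, 89/473, -2075/946]ᵀ.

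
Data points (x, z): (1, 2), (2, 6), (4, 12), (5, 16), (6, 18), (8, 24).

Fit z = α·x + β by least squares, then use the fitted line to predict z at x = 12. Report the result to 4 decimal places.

From the data, Σx·x = 146, Σx = 26, Σ1 = 6.
And Σx·z = 442, Σz = 78.
Eliminating β: 6·(row 1) − 26·(row 2) gives 200·α = 6·442 − 26·78 = 624, so α = 78/25.
Then β = (78 − 26·(78/25))/6 = -13/25.
At x = 12: ẑ = (78/25)·(12) + (-13/25)·(1) = 923/25.

ẑ = 36.9200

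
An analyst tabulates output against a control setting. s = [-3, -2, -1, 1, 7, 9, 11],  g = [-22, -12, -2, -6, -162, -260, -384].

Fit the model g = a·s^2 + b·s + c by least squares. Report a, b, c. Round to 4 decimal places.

a = -2.9878, b = -1.8776, c = -1.7072

AᵀA·[a, b, c]ᵀ = Aᵀg reads: 23702·a + 2368·b + 266·c = -75716;  2368·a + 266·b + 22·c = -7612;  266·a + 22·b + 7·c = -848.
(Σs^2·s^2 = 23702, Σs^2·s = 2368, Σs^2 = 266, Σs·s = 266, Σs = 22, Σ1 = 7, Σs^2·g = -75716, Σs·g = -7612, Σg = -848.)
Solving the 3×3 system (Gaussian elimination) gives a = -573490/191947, b = -51486/27421, c = -327696/191947.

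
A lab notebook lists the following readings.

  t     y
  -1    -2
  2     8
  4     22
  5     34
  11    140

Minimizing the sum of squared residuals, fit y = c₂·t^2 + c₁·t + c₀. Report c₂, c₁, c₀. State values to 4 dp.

The normal system XᵀX·[c₂, c₁, c₀]ᵀ = Xᵀy is [[15539, 1527, 167]; [1527, 167, 21]; [167, 21, 5]]·[c₂, c₁, c₀]ᵀ = [18172, 1816, 202]ᵀ.
Solving the 3×3 system (Gaussian elimination) gives c₂ = 14091/14351, c₁ = 28585/14351, c₀ = -10916/14351.

c₂ = 0.9819, c₁ = 1.9918, c₀ = -0.7606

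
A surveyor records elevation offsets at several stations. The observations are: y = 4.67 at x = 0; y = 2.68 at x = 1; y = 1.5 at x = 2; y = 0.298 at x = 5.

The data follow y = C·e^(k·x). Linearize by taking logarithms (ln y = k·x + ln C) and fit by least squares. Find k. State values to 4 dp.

k = -0.5500

Taking logs, ln y = k·x + ln C, so regress ln y on x.
XᵀX = [[30.0000, 8.0000]; [8.0000, 4]], rhs = [-4.2566, 1.7218]ᵀ  (here Σx = 8.0000, Σ(x)² = 30.0000, Σln y = 1.7218, Σx·ln y = -4.2566).
Slope k = (n·Σx·ln y − Σx·Σln y)/(n·Σ(x)² − (Σx)²) = (4·-4.2566 − 8.0000·1.7218)/56.0000 = -0.55001; ln C = (Σln y − k·Σx)/n = 1.53046.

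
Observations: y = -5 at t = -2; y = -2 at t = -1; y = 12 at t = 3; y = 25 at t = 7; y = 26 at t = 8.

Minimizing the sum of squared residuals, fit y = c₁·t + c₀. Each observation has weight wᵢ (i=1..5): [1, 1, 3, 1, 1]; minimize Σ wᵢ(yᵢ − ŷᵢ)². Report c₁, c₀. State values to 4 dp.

Setting ∂/∂c₁ … = 0 gives: 145·c₁ + 21·c₀ = 503;  21·c₁ + 7·c₀ = 80.
det = 145·7 − 21² = 574.
c₁ = (503·7 − 21·80)/574 = 263/82; c₀ = (145·80 − 21·503)/574 = 1037/574.

c₁ = 3.2073, c₀ = 1.8066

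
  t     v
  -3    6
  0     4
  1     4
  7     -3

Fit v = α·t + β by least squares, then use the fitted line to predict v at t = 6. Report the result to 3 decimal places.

v̂ = -1.640

With design matrix A, AᵀA = [[59, 5]; [5, 4]] and Aᵀv = [-35, 11]ᵀ.
Δ = 59·4 − 5² = 211.
α = ((-35)·4 − 5·11)/211 = -195/211; β = (59·11 − 5·(-35))/211 = 824/211.
At t = 6: v̂ = (-195/211)·(6) + (824/211)·(1) = -346/211.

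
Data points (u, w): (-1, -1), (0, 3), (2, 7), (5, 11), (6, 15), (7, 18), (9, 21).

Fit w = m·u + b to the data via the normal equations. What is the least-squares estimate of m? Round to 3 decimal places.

m = 2.131

Setting ∂/∂m … = 0 gives: 196·m + 28·b = 475;  28·m + 7·b = 74.
Eliminating b: 7·(row 1) − 28·(row 2) gives 588·m = 7·475 − 28·74 = 1253, so m = 179/84.
Then b = (74 − 28·(179/84))/7 = 43/21.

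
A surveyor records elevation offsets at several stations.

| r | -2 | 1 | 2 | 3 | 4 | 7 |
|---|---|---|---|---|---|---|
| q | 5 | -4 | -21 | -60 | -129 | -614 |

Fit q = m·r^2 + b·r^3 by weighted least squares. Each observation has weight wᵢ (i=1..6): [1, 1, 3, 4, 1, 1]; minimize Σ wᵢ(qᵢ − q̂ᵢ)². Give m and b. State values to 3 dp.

The normal system MᵀWM·[m, b]ᵀ = MᵀWq is [[3046, 18868]; [18868, 124918]]·[m, b]ᵀ = [-34546, -225886]ᵀ.
Δ = 3046·124918 − 18868² = 24498804.
m = ((-34546)·124918 − 18868·(-225886))/24498804 = -4450015/2041567; b = (3046·(-225886) − 18868·(-34546))/24498804 = -3019569/2041567.

m = -2.180, b = -1.479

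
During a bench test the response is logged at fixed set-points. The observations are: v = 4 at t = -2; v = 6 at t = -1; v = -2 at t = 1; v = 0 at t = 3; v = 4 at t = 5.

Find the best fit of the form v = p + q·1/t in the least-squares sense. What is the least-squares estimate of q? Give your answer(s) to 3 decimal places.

q = -3.865

AᵀA·[p, q]ᵀ = Aᵀv reads: 5·p + (1/30)·q = 12;  (1/30)·p + (2161/900)·q = -46/5.
Δ = 5·(2161/900) − (1/30)² = 2701/225.
p = (12·(2161/900) − (1/30)·(-46/5))/(2701/225) = 6552/2701; q = (5·(-46/5) − (1/30)·12)/(2701/225) = -10440/2701.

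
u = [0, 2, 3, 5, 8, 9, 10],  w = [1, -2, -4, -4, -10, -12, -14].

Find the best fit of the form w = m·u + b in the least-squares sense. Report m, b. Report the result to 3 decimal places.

m = -1.443, b = 1.198

From the data, Σu·u = 283, Σu = 37, Σ1 = 7.
Right-hand side: Σu·w = -364, Σw = -45.
Determinant 283·7 − 37² = 612.
m = ((-364)·7 − 37·(-45))/612 = -883/612; b = (283·(-45) − 37·(-364))/612 = 733/612.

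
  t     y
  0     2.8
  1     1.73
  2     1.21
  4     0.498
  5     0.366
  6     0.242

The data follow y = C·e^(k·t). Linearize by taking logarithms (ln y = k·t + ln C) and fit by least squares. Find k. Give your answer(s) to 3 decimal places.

k = -0.405

Taking logs, ln y = k·t + ln C, so regress ln y on t.
XᵀX = [[82.0000, 18.0000]; [18.0000, 6]], rhs = [-15.3978, -1.3527]ᵀ  (here Σt = 18.0000, Σ(t)² = 82.0000, Σln y = -1.3527, Σt·ln y = -15.3978).
Solving (det = 168.0000): k = -0.40498, ln C = 0.98950.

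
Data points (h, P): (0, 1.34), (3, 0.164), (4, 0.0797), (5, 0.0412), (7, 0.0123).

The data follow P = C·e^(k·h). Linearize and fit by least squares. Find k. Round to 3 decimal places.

Let Y = ln P. Fitting Y = k·h + ln C by least squares:
Σh = 19.0000, Σ(h)² = 99.0000, Σln P = -11.6322, Σh·ln P = -62.2753.
Normal system: [[99.0000, 19.0000]; [19.0000, 5]]·[k, ln C]ᵀ = [-62.2753, -11.6322]ᵀ.
Slope k = (n·Σh·ln P − Σh·Σln P)/(n·Σ(h)² − (Σh)²) = (5·-62.2753 − 19.0000·-11.6322)/134.0000 = -0.67437; ln C = (Σln P − k·Σh)/n = 0.23616.

k = -0.674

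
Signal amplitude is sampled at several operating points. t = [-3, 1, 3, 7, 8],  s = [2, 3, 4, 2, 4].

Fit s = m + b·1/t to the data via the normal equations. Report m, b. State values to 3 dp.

m = 2.824, b = 0.693

Compute the Gram sums: Σ1 = 5, Σ1/t = 71/56, Σ1/t·1/t = 35513/28224.
For Aᵀs: Σs = 15, Σ1/t·s = 187/42.
AᵀA·[m, b]ᵀ = Aᵀs becomes [[5, 71/56]; [71/56, 35513/28224]]·[m, b]ᵀ = [15, 187/42]ᵀ.
det = 5·(35513/28224) − (71/56)² = 33049/7056.
m = (15·(35513/28224) − (71/56)·(187/42))/(33049/7056) = 373371/132196; b = (5·(187/42) − (71/56)·15)/(33049/7056) = 22890/33049.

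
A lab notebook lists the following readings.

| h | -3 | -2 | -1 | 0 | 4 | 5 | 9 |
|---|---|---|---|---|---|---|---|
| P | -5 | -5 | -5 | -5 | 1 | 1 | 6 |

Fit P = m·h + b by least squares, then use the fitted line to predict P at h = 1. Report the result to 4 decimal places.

MᵀM·[m, b]ᵀ = MᵀP reads: 136·m + 12·b = 93;  12·m + 7·b = -12.
(Σh·h = 136, Σh = 12, Σ1 = 7, Σh·P = 93, ΣP = -12.)
Eliminating b: 7·(row 1) − 12·(row 2) gives 808·m = 7·93 − 12·(-12) = 795, so m = 795/808.
Then b = ((-12) − 12·(795/808))/7 = -687/202.
At h = 1: P̂ = (795/808)·(1) + (-687/202)·(1) = -1953/808.

P̂ = -2.4171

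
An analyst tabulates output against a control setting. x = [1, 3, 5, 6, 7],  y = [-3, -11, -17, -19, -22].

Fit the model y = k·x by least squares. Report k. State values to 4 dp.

The normal system AᵀA·[k]ᵀ = Aᵀy is [[120]]·[k]ᵀ = [-389]ᵀ.
Hence k = -389 / 120 ≈ -3.24167.

k = -3.2417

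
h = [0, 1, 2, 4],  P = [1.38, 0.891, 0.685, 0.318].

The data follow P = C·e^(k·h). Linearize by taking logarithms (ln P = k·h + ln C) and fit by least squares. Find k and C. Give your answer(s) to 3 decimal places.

k = -0.360, C = 1.351

Linearized form: ln P = k·h + ln C. From the 4 transformed points,
XᵀX = [[21.0000, 7.0000]; [7.0000, 4]], rhs = [-5.4549, -1.3174]ᵀ  (here Σh = 7.0000, Σ(h)² = 21.0000, Σln P = -1.3174, Σh·ln P = -5.4549).
Δ = 21.0000·4 − (7.0000)² = 35.0000; k = (-5.4549·4 − 7.0000·-1.3174)/35.0000 = -0.35994, ln C = (21.0000·-1.3174 − 7.0000·-5.4549)/35.0000 = 0.30056, so C = exp(0.30056) = 1.35061.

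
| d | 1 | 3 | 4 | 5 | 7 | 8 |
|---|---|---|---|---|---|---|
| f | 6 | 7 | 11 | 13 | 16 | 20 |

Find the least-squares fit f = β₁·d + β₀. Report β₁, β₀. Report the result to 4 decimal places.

Sums needed: Σd·d = 164, Σd = 28, Σ1 = 6.
Moment sums: Σd·f = 408, Σf = 73.
MᵀM·[β₁, β₀]ᵀ = Mᵀf becomes [[164, 28]; [28, 6]]·[β₁, β₀]ᵀ = [408, 73]ᵀ.
Eliminating β₀: 6·(row 1) − 28·(row 2) gives 200·β₁ = 6·408 − 28·73 = 404, so β₁ = 101/50.
Then β₀ = (73 − 28·(101/50))/6 = 137/50.

β₁ = 2.0200, β₀ = 2.7400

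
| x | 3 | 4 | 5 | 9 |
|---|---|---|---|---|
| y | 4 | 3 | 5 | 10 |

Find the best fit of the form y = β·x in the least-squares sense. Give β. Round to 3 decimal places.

β = 1.061

The normal system AᵀA·[β]ᵀ = Aᵀy is [[131]]·[β]ᵀ = [139]ᵀ.
Hence β = 139 / 131 ≈ 1.06107.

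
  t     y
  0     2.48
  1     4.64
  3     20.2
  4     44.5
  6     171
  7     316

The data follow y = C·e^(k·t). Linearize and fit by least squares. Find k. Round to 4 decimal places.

k = 0.7034

Linearized form: ln y = k·t + ln C. From the 6 transformed points,
Σt = 21.0000, Σ(t)² = 111.0000, Σln y = 20.1416, Σt·ln y = 96.8739.
Normal system: [[111.0000, 21.0000]; [21.0000, 6]]·[k, ln C]ᵀ = [96.8739, 20.1416]ᵀ.
Solving (det = 225.0000): k = 0.70343, ln C = 0.89493.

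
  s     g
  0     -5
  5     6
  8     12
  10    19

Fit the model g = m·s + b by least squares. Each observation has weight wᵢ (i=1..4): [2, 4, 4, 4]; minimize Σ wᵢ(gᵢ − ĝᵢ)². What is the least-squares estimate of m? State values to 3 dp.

Normal-equation sums: Σwᵢ·s·s = 756, Σwᵢ·s = 92, Σwᵢ·1 = 14.
And Σwᵢ·s·g = 1264, Σwᵢ·g = 138.
Normal equations: [[756, 92]; [92, 14]]·[m, b]ᵀ = [1264, 138]ᵀ.
det = 756·14 − 92² = 2120.
m = (1264·14 − 92·138)/2120 = 125/53; b = (756·138 − 92·1264)/2120 = -299/53.

m = 2.358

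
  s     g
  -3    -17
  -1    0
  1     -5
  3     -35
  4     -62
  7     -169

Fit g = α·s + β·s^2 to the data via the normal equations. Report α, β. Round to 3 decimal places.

α = -3.192, β = -2.994

With design matrix M, MᵀM = [[85, 407]; [407, 2821]] and Mᵀg = [-1490, -9746]ᵀ.
det = 85·2821 − 407² = 74136.
α = ((-1490)·2821 − 407·(-9746))/74136 = -59167/18534; β = (85·(-9746) − 407·(-1490))/74136 = -55495/18534.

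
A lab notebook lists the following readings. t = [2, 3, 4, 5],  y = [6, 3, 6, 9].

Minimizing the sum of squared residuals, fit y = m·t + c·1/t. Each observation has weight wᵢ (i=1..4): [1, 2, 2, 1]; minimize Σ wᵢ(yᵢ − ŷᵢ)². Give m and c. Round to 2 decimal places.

The normal equations are: 79·m + 6·c = 123;  6·m + (1147/1800)·c = 49/5.
Δ = 79·(1147/1800) − 6² = 25813/1800.
m = (123·(1147/1800) − 6·(49/5))/(25813/1800) = 35241/25813; c = (79·(49/5) − 6·123)/(25813/1800) = 65160/25813.

m = 1.37, c = 2.52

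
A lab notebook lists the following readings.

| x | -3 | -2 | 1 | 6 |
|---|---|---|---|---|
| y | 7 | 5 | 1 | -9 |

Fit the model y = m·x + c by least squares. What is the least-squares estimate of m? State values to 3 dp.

Forming AᵀA = [[50, 2]; [2, 4]] and Aᵀy = [-84, 4]ᵀ gives AᵀA·[m, c]ᵀ = Aᵀy.
Δ = 50·4 − 2² = 196.
m = ((-84)·4 − 2·4)/196 = -86/49; c = (50·4 − 2·(-84))/196 = 92/49.

m = -1.755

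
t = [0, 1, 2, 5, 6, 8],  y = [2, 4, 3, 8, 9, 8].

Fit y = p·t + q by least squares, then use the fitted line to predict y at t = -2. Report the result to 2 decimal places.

Entries of AᵀA: Σt·t = 130, Σt = 22, Σ1 = 6.
Moment sums: Σt·y = 168, Σy = 34.
Δ = 130·6 − 22² = 296.
p = (168·6 − 22·34)/296 = 65/74; q = (130·34 − 22·168)/296 = 181/74.
At t = -2: ŷ = (65/74)·(-2) + (181/74)·(1) = 51/74.

ŷ = 0.69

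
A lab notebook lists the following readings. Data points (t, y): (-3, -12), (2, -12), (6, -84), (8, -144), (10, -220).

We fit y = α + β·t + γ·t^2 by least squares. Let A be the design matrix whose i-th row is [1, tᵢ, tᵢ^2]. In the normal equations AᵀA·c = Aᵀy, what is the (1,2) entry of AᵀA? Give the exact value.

23

Row 1 ↔ basis 1, column 2 ↔ basis t, so (AᵀA)_{1,2} = Σᵢ t = (1)·(-3) + (1)·(2) + (1)·(6) + (1)·(8) + (1)·(10) = 23.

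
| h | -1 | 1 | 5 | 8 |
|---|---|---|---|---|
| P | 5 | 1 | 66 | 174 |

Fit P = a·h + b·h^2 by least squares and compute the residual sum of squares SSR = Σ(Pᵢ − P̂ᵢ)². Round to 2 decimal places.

SSR = 1.11

The normal equations are: 91·a + 637·b = 1718;  637·a + 4723·b = 12792.
(Σh·h = 91, Σh·h^2 = 637, Σh^2·h^2 = 4723, Σh·P = 1718, Σh^2·P = 12792.)
det = 91·4723 − 637² = 24024.
a = (1718·4723 − 637·12792)/24024 = -17195/12012; b = (91·12792 − 637·1718)/24024 = 383/132.
Residuals: 2003/3003, -941/2002, 3721/6006, -736/3003; SSR = 6665/6006.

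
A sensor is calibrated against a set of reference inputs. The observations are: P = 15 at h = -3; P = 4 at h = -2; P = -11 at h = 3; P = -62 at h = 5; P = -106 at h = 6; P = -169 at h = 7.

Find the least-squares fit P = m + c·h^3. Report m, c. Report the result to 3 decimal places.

Compute the Gram sums: Σ1 = 6, Σh^3 = 676, Σh^3·h^3 = 181452.
And ΣP = -329, Σh^3·P = -89347.
AᵀA·[m, c]ᵀ = AᵀP becomes [[6, 676]; [676, 181452]]·[m, c]ᵀ = [-329, -89347]ᵀ.
Determinant 6·181452 − 676² = 631736.
m = ((-329)·181452 − 676·(-89347))/631736 = 87608/78967; c = (6·(-89347) − 676·(-329))/631736 = -156839/315868.

m = 1.109, c = -0.497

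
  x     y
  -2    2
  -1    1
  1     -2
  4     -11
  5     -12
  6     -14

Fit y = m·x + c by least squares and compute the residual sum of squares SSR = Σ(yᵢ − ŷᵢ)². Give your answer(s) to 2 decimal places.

SSR = 4.35

With design matrix A, AᵀA = [[83, 13]; [13, 6]] and Aᵀy = [-195, -36]ᵀ.
det = 83·6 − 13² = 329.
m = ((-195)·6 − 13·(-36))/329 = -702/329; c = (83·(-36) − 13·(-195))/329 = -453/329.
Residuals: -293/329, 80/329, 71/47, -358/329, 15/329, 59/329; SSR = 1432/329.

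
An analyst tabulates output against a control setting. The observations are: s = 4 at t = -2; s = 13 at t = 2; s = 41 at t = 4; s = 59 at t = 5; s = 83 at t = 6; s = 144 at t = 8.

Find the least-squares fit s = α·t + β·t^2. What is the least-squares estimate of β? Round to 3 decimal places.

Normal-equation sums: Σt·t = 149, Σt·t^2 = 917, Σt^2·t^2 = 6305.
Moment sums: Σt·s = 2127, Σt^2·s = 14403.
AᵀA·[α, β]ᵀ = Aᵀs becomes [[149, 917]; [917, 6305]]·[α, β]ᵀ = [2127, 14403]ᵀ.
Eliminating β: 6305·(row 1) − 917·(row 2) gives 98556·α = 6305·2127 − 917·14403 = 203184, so α = 16932/8213.
Then β = (14403 − 917·(16932/8213))/6305 = 16299/8213.

β = 1.985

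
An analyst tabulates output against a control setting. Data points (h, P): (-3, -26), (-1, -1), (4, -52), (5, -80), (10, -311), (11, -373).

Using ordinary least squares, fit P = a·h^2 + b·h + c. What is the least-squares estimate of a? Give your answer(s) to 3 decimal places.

a = -3.015

Normal-equation sums: Σh^2·h^2 = 25604, Σh^2·h = 2492, Σh^2 = 272, Σh·h = 272, Σh = 26, Σ1 = 6.
Moment sums: Σh^2·P = -79300, Σh·P = -7742, ΣP = -843.
Inverting the 3×3 Gram matrix, [a, b, c]ᵀ = [-881873/292530, -47651/58506, -14964/48755]ᵀ.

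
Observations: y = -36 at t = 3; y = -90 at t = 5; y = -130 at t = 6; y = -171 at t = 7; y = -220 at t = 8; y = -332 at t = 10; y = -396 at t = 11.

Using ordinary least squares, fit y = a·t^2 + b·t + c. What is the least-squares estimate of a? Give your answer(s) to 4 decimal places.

a = -2.7865

Forming XᵀX = [[33140, 3554, 404]; [3554, 404, 50]; [404, 50, 7]] and Xᵀy = [-110829, -11971, -1375]ᵀ gives XᵀX·[a, b, c]ᵀ = Xᵀy.
Row-reducing yields a = -133537/47922, b = -293891/47922, c = 65494/7987.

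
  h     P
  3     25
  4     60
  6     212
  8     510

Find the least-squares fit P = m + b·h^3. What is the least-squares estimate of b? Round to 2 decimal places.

The normal equations are: 4·m + 819·b = 807;  819·m + 313625·b = 311427.
Determinant 4·313625 − 819² = 583739.
m = (807·313625 − 819·311427)/583739 = -151026/44903; b = (4·311427 − 819·807)/583739 = 584775/583739.

b = 1.00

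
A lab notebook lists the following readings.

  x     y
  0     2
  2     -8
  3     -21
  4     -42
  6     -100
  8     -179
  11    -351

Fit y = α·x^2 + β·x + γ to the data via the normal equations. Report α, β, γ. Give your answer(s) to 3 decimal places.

α = -3.045, β = 1.514, γ = 1.528

Entries of AᵀA: Σx^2·x^2 = 20386, Σx^2·x = 2158, Σx^2 = 250, Σx·x = 250, Σx = 34, Σ1 = 7.
For Aᵀy: Σx^2·y = -58420, Σx·y = -6140, Σy = -699.
So AᵀA·[α, β, γ]ᵀ = Aᵀy: [[20386, 2158, 250]; [2158, 250, 34]; [250, 34, 7]]·[α, β, γ]ᵀ = [-58420, -6140, -699]ᵀ.
Solving the 3×3 system (Gaussian elimination) gives α = -24169/7938, β = 36059/23814, γ = 18197/11907.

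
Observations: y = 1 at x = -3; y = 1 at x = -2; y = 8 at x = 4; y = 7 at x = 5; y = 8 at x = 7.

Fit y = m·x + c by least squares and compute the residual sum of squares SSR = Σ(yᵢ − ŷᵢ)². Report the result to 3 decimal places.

SSR = 3.632

From the data, Σx·x = 103, Σx = 11, Σ1 = 5.
For Mᵀy: Σx·y = 118, Σy = 25.
Determinant 103·5 − 11² = 394.
m = (118·5 − 11·25)/394 = 315/394; c = (103·25 − 11·118)/394 = 1277/394.
Residuals: 31/197, -253/394, 615/394, -47/197, -165/197; SSR = 1431/394.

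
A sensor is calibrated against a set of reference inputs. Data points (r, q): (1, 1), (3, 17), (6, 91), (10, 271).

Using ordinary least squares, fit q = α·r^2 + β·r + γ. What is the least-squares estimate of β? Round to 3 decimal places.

β = -3.290

Compute the Gram sums: Σr^2·r^2 = 11378, Σr^2·r = 1244, Σr^2 = 146, Σr·r = 146, Σr = 20, Σ1 = 4.
For Mᵀq: Σr^2·q = 30530, Σr·q = 3308, Σq = 380.
Normal equations: [[11378, 1244, 146]; [1244, 146, 20]; [146, 20, 4]]·[α, β, γ]ᵀ = [30530, 3308, 380]ᵀ.
Solving the 3×3 system (Gaussian elimination) gives α = 7108/2343, β = -7708/2343, γ = 51/71.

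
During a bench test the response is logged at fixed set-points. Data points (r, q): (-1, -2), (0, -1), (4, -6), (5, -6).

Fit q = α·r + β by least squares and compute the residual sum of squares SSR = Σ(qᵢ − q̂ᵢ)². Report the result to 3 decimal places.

SSR = 2.135

Normal-equation sums: Σr·r = 42, Σr = 8, Σ1 = 4.
And Σr·q = -52, Σq = -15.
Determinant 42·4 − 8² = 104.
α = ((-52)·4 − 8·(-15))/104 = -11/13; β = (42·(-15) − 8·(-52))/104 = -107/52.
Residuals: -41/52, 55/52, -29/52, 15/52; SSR = 111/52.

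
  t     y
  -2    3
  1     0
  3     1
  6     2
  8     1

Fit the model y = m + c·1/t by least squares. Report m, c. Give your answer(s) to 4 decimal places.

Forming MᵀM = [[5, 9/8]; [9/8, 809/576]] and Mᵀy = [7, -17/24]ᵀ gives MᵀM·[m, c]ᵀ = Mᵀy.
Determinant 5·(809/576) − (9/8)² = 829/144.
m = (7·(809/576) − (9/8)·(-17/24))/(829/144) = 3061/1658; c = (5·(-17/24) − (9/8)·7)/(829/144) = -1644/829.

m = 1.8462, c = -1.9831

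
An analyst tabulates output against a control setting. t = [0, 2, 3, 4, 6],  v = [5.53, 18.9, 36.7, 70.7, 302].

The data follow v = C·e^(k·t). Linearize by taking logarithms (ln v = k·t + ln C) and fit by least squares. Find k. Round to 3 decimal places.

k = 0.666

Linearized form: ln v = k·t + ln C. From the 5 transformed points,
XᵀX = [[65.0000, 15.0000]; [15.0000, 5]], rhs = [67.9830, 18.2210]ᵀ  (here Σt = 15.0000, Σ(t)² = 65.0000, Σln v = 18.2210, Σt·ln v = 67.9830).
Solving (det = 100.0000): k = 0.66600, ln C = 1.64620.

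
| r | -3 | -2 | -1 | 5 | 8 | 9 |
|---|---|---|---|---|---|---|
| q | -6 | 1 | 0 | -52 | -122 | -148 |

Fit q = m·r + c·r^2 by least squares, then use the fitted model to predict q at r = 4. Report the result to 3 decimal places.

Forming AᵀA = [[184, 1330]; [1330, 11380]] and Aᵀq = [-2552, -21146]ᵀ gives AᵀA·[m, c]ᵀ = Aᵀq.
Determinant 184·11380 − 1330² = 325020.
m = ((-2552)·11380 − 1330·(-21146))/325020 = -15293/5417; c = (184·(-21146) − 1330·(-2552))/325020 = -41392/27085.
At r = 4: q̂ = (-15293/5417)·(4) + (-41392/27085)·(16) = -968132/27085.

q̂ = -35.744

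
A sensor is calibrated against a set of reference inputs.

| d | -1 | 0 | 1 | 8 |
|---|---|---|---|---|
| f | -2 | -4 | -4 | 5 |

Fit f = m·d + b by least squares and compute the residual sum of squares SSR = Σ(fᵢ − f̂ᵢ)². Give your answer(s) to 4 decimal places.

Compute the Gram sums: Σd·d = 66, Σd = 8, Σ1 = 4.
For Aᵀf: Σd·f = 38, Σf = -5.
AᵀA·[m, b]ᵀ = Aᵀf becomes [[66, 8]; [8, 4]]·[m, b]ᵀ = [38, -5]ᵀ.
Δ = 66·4 − 8² = 200.
m = (38·4 − 8·(-5))/200 = 24/25; b = (66·(-5) − 8·38)/200 = -317/100.
Residuals: 213/100, -83/100, -179/100, 49/100; SSR = 867/100.

SSR = 8.6700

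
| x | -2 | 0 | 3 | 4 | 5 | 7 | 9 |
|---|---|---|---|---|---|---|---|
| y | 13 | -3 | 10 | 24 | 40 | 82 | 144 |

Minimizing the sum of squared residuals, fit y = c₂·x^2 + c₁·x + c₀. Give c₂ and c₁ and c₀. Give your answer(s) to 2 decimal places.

The normal system MᵀM·[c₂, c₁, c₀]ᵀ = Mᵀy is [[9940, 1280, 184]; [1280, 184, 26]; [184, 26, 7]]·[c₂, c₁, c₀]ᵀ = [17208, 2170, 310]ᵀ.
Solving the 3×3 system (Gaussian elimination) gives c₂ = 2988/1463, c₁ = -60197/26334, c₀ = -11971/13167.

c₂ = 2.04, c₁ = -2.29, c₀ = -0.91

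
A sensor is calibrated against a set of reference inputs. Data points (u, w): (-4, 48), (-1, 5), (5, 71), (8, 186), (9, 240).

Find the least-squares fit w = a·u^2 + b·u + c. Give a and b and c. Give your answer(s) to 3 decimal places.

Entries of XᵀX: Σu^2·u^2 = 11539, Σu^2·u = 1301, Σu^2 = 187, Σu·u = 187, Σu = 17, Σ1 = 5.
Right-hand side: Σu^2·w = 33892, Σu·w = 3806, Σw = 550.
So XᵀX·[a, b, c]ᵀ = Xᵀw: [[11539, 1301, 187]; [1301, 187, 17]; [187, 17, 5]]·[a, b, c]ᵀ = [33892, 3806, 550]ᵀ.
Solving the 3×3 system (Gaussian elimination) gives a = 60191/20104, b = -8651/20104, c = -735/1436.

a = 2.994, b = -0.430, c = -0.512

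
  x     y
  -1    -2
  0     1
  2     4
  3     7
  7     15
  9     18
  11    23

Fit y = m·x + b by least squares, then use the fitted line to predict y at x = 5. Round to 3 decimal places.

ŷ = 10.586

Entries of MᵀM: Σx·x = 265, Σx = 31, Σ1 = 7.
Right-hand side: Σx·y = 551, Σy = 66.
MᵀM·[m, b]ᵀ = Mᵀy becomes [[265, 31]; [31, 7]]·[m, b]ᵀ = [551, 66]ᵀ.
det = 265·7 − 31² = 894.
m = (551·7 − 31·66)/894 = 1811/894; b = (265·66 − 31·551)/894 = 409/894.
At x = 5: ŷ = (1811/894)·(5) + (409/894)·(1) = 4732/447.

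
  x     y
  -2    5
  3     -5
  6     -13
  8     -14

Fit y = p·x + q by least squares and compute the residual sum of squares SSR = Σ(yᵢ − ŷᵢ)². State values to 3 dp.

Compute the Gram sums: Σx·x = 113, Σx = 15, Σ1 = 4.
Moment sums: Σx·y = -215, Σy = -27.
So MᵀM·[p, q]ᵀ = Mᵀy: [[113, 15]; [15, 4]]·[p, q]ᵀ = [-215, -27]ᵀ.
Δ = 113·4 − 15² = 227.
p = ((-215)·4 − 15·(-27))/227 = -455/227; q = (113·(-27) − 15·(-215))/227 = 174/227.
Residuals: 51/227, 56/227, -395/227, 288/227; SSR = 1078/227.

SSR = 4.749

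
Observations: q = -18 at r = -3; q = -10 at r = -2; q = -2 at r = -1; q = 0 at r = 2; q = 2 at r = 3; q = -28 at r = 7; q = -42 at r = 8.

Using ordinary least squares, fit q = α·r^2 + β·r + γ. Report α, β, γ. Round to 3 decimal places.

α = -1.036, β = 3.041, γ = 0.635

Compute the Gram sums: Σr^2·r^2 = 6692, Σr^2·r = 854, Σr^2 = 140, Σr·r = 140, Σr = 14, Σ1 = 7.
Right-hand side: Σr^2·q = -4246, Σr·q = -450, Σq = -98.
Normal equations: [[6692, 854, 140]; [854, 140, 14]; [140, 14, 7]]·[α, β, γ]ᵀ = [-4246, -450, -98]ᵀ.
Solving the 3×3 system (Gaussian elimination) gives α = -3937/3801, β = 1651/543, γ = 804/1267.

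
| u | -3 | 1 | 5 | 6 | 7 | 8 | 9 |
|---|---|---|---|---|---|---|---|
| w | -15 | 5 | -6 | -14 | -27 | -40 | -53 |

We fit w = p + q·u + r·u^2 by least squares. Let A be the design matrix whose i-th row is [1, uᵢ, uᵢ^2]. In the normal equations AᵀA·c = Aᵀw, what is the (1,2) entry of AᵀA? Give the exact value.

Row 1 ↔ basis 1, column 2 ↔ basis u, so (AᵀA)_{1,2} = Σᵢ u = (1)·(-3) + (1)·(1) + (1)·(5) + (1)·(6) + (1)·(7) + (1)·(8) + (1)·(9) = 33.

33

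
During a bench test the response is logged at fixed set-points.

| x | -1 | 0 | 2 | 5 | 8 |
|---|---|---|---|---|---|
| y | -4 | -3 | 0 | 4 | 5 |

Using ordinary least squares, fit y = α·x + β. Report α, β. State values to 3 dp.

α = 1.066, β = -2.584

The normal equations are: 94·α + 14·β = 64;  14·α + 5·β = 2.
(Σx·x = 94, Σx = 14, Σ1 = 5, Σx·y = 64, Σy = 2.)
Δ = 94·5 − 14² = 274.
α = (64·5 − 14·2)/274 = 146/137; β = (94·2 − 14·64)/274 = -354/137.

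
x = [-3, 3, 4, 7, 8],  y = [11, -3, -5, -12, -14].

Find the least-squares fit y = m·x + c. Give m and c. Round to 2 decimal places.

From the data, Σx·x = 147, Σx = 19, Σ1 = 5.
And Σx·y = -258, Σy = -23.
Determinant 147·5 − 19² = 374.
m = ((-258)·5 − 19·(-23))/374 = -853/374; c = (147·(-23) − 19·(-258))/374 = 1521/374.

m = -2.28, c = 4.07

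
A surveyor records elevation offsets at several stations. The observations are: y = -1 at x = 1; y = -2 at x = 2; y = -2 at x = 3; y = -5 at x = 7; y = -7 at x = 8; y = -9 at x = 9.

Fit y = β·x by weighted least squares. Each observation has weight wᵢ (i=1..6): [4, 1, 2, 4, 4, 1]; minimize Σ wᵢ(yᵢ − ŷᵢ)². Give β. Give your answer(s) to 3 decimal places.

β = -0.832

From the data, Σwᵢ·x·x = 559.
Right-hand side: Σwᵢ·x·y = -465.
Hence β = -465 / 559 ≈ -0.831843.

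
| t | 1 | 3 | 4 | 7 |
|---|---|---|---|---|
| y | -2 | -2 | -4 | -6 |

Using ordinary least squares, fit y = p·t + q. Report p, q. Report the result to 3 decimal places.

MᵀM·[p, q]ᵀ = Mᵀy reads: 75·p + 15·q = -66;  15·p + 4·q = -14.
(Σt·t = 75, Σt = 15, Σ1 = 4, Σt·y = -66, Σy = -14.)
Eliminating q: 4·(row 1) − 15·(row 2) gives 75·p = 4·(-66) − 15·(-14) = -54, so p = -18/25.
Then q = ((-14) − 15·(-18/25))/4 = -4/5.

p = -0.720, q = -0.800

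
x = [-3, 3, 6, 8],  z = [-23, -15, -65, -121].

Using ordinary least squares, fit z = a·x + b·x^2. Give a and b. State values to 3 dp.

Setting ∂/∂a … = 0 gives: 118·a + 728·b = -1334;  728·a + 5554·b = -10426.
Δ = 118·5554 − 728² = 125388.
a = ((-1334)·5554 − 728·(-10426))/125388 = 15091/10449; b = (118·(-10426) − 728·(-1334))/125388 = -21593/10449.

a = 1.444, b = -2.067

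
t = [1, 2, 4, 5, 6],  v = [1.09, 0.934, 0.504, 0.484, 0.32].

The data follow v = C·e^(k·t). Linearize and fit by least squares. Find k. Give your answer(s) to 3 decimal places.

k = -0.241

With ln vᵢ as the transformed response and tᵢ as the regressor:
AᵀA = [[82.0000, 18.0000]; [18.0000, 5]], rhs = [-13.2561, -2.5324]ᵀ  (here Σt = 18.0000, Σ(t)² = 82.0000, Σln v = -2.5324, Σt·ln v = -13.2561).
Slope k = (n·Σt·ln v − Σt·Σln v)/(n·Σ(t)² − (Σt)²) = (5·-13.2561 − 18.0000·-2.5324)/86.0000 = -0.24067; ln C = (Σln v − k·Σt)/n = 0.35992.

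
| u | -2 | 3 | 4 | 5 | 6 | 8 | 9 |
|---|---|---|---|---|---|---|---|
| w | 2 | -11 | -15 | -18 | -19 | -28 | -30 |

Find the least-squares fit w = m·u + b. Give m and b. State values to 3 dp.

The normal equations are: 235·m + 33·b = -795;  33·m + 7·b = -119.
Eliminating b: 7·(row 1) − 33·(row 2) gives 556·m = 7·(-795) − 33·(-119) = -1638, so m = -819/278.
Then b = ((-119) − 33·(-819/278))/7 = -865/278.

m = -2.946, b = -3.112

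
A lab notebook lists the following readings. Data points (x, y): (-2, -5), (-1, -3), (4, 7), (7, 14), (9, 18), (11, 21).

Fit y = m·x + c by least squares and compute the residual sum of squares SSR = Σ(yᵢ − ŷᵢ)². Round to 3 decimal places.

Forming AᵀA = [[272, 28]; [28, 6]] and Aᵀy = [532, 52]ᵀ gives AᵀA·[m, c]ᵀ = Aᵀy.
Δ = 272·6 − 28² = 848.
m = (532·6 − 28·52)/848 = 217/106; c = (272·52 − 28·532)/848 = -47/53.
Residuals: -1/53, -7/106, -16/53, 59/106, 49/106, -67/106; SSR = 54/53.

SSR = 1.019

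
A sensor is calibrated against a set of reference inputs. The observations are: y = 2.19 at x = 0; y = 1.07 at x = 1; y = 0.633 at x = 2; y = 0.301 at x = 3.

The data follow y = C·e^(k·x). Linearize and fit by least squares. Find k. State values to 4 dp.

Taking logs, ln y = k·x + ln C, so regress ln y on x.
Σx = 6.0000, Σ(x)² = 14.0000, Σln y = -0.8064, Σx·ln y = -4.4488.
Equations: 14.0000·k + 6.0000·ln C = -4.4488;  6.0000·k + 4·ln C = -0.8064.
Slope k = (n·Σx·ln y − Σx·Σln y)/(n·Σ(x)² − (Σx)²) = (4·-4.4488 − 6.0000·-0.8064)/20.0000 = -0.64786; ln C = (Σln y − k·Σx)/n = 0.77020.

k = -0.6479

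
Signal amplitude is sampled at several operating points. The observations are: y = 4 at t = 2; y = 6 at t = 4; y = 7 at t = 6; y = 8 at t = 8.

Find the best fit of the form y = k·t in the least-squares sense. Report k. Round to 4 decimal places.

Compute the Gram sums: Σt·t = 120.
For Mᵀy: Σt·y = 138.
k = 138/120 = 1.15.

k = 1.1500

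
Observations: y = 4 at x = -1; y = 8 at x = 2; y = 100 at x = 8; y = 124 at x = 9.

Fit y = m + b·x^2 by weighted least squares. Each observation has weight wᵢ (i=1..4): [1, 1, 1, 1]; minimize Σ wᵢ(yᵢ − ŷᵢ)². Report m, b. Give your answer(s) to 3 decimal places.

Entries of MᵀWM: Σwᵢ·1 = 4, Σwᵢ·x^2 = 150, Σwᵢ·x^2·x^2 = 10674.
Moment sums: Σwᵢ·y = 236, Σwᵢ·x^2·y = 16480.
So MᵀWM·[m, b]ᵀ = MᵀWy: [[4, 150]; [150, 10674]]·[m, b]ᵀ = [236, 16480]ᵀ.
Δ = 4·10674 − 150² = 20196.
m = (236·10674 − 150·16480)/20196 = 3922/1683; b = (4·16480 − 150·236)/20196 = 7630/5049.

m = 2.330, b = 1.511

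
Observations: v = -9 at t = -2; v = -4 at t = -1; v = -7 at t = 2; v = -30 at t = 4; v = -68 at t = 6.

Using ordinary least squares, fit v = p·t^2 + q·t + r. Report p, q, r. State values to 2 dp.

p = -1.96, q = 0.52, r = -0.68

The normal equations are: 1585·p + 279·q + 61·r = -2996;  279·p + 61·q + 9·r = -520;  61·p + 9·q + 5·r = -118.
Row-reducing yields p = -22101/11299, q = 5891/11299, r = -7628/11299.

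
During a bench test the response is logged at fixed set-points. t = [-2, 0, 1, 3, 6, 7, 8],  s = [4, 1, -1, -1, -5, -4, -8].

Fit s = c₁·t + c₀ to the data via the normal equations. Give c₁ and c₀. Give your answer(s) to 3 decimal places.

c₁ = -1.007, c₀ = 1.307

The normal equations are: 163·c₁ + 23·c₀ = -134;  23·c₁ + 7·c₀ = -14.
Eliminating c₀: 7·(row 1) − 23·(row 2) gives 612·c₁ = 7·(-134) − 23·(-14) = -616, so c₁ = -154/153.
Then c₀ = ((-14) − 23·(-154/153))/7 = 200/153.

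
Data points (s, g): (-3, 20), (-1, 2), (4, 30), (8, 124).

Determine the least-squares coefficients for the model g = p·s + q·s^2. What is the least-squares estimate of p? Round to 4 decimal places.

p = -0.5671

From the data, Σs·s = 90, Σs·s^2 = 548, Σs^2·s^2 = 4434.
And Σs·g = 1050, Σs^2·g = 8598.
det = 90·4434 − 548² = 98756.
p = (1050·4434 − 548·8598)/98756 = -14001/24689; q = (90·8598 − 548·1050)/98756 = 49605/24689.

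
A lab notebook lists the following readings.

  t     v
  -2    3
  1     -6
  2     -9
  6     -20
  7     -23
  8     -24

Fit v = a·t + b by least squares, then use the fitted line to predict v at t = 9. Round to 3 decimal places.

v̂ = -27.879

The normal equations are: 158·a + 22·b = -503;  22·a + 6·b = -79.
det = 158·6 − 22² = 464.
a = ((-503)·6 − 22·(-79))/464 = -80/29; b = (158·(-79) − 22·(-503))/464 = -177/58.
At t = 9: v̂ = (-80/29)·(9) + (-177/58)·(1) = -1617/58.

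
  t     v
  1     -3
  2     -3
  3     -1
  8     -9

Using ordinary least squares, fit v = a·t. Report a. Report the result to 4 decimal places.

From the data, Σt·t = 78.
For Mᵀv: Σt·v = -84.
So MᵀM·[a]ᵀ = Mᵀv: [[78]]·[a]ᵀ = [-84]ᵀ.
Hence a = -84 / 78 ≈ -1.07692.

a = -1.0769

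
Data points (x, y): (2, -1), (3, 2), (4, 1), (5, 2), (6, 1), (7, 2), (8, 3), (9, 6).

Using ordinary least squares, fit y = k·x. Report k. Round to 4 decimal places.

The normal system MᵀM·[k]ᵀ = Mᵀy is [[284]]·[k]ᵀ = [116]ᵀ.
Hence k = 116 / 284 ≈ 0.408451.

k = 0.4085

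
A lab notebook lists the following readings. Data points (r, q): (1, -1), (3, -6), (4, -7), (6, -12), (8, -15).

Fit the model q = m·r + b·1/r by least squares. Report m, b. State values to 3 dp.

m = -1.930, b = 0.843

Entries of XᵀX: Σr·r = 126, Σr·1/r = 5, Σ1/r·1/r = 701/576.
Right-hand side: Σr·q = -239, Σ1/r·q = -69/8.
Determinant 126·(701/576) − 5² = 4107/32.
m = ((-239)·(701/576) − 5·(-69/8))/(4107/32) = -142699/73926; b = (126·(-69/8) − 5·(-239))/(4107/32) = 3464/4107.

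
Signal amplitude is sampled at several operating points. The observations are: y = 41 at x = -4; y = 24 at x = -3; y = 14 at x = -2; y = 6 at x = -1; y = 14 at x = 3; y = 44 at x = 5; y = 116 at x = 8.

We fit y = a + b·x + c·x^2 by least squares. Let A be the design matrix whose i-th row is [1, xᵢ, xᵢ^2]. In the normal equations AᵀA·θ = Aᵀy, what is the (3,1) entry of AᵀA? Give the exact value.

128

Row 3 ↔ basis x^2, column 1 ↔ basis 1, so (AᵀA)_{3,1} = Σᵢ x^2 = (16)·(1) + (9)·(1) + (4)·(1) + (1)·(1) + (9)·(1) + (25)·(1) + (64)·(1) = 128.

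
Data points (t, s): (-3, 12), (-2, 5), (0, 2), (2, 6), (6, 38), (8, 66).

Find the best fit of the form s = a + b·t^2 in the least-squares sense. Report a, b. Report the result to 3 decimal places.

a = 1.970, b = 1.002

Entries of MᵀM: Σ1 = 6, Σt^2 = 117, Σt^2·t^2 = 5505.
For Mᵀs: Σs = 129, Σt^2·s = 5744.
So MᵀM·[a, b]ᵀ = Mᵀs: [[6, 117]; [117, 5505]]·[a, b]ᵀ = [129, 5744]ᵀ.
Determinant 6·5505 − 117² = 19341.
a = (129·5505 − 117·5744)/19341 = 4233/2149; b = (6·5744 − 117·129)/19341 = 6457/6447.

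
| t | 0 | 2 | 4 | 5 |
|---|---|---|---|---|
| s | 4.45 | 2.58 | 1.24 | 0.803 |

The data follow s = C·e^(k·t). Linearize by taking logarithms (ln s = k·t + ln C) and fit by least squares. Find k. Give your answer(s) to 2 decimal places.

Let Y = ln s. Fitting Y = k·t + ln C by least squares:
Σt = 11.0000, Σ(t)² = 45.0000, Σln s = 2.4364, Σt·ln s = 1.6590.
Equations: 45.0000·k + 11.0000·ln C = 1.6590;  11.0000·k + 4·ln C = 2.4364.
Δ = 45.0000·4 − (11.0000)² = 59.0000; k = (1.6590·4 − 11.0000·2.4364)/59.0000 = -0.34177, ln C = (45.0000·2.4364 − 11.0000·1.6590)/59.0000 = 1.54897.

k = -0.34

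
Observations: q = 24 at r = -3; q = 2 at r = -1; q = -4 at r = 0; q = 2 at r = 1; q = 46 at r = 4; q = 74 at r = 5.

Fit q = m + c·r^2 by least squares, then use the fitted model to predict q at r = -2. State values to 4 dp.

q̂ = 9.8364

MᵀM·[m, c]ᵀ = Mᵀq reads: 6·m + 52·c = 144;  52·m + 964·c = 2806.
Eliminating c: 964·(row 1) − 52·(row 2) gives 3080·m = 964·144 − 52·2806 = -7096, so m = -887/385.
Then c = (2806 − 52·(-887/385))/964 = 2337/770.
At r = -2: q̂ = (-887/385)·(1) + (2337/770)·(4) = 541/55.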